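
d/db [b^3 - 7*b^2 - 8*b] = 3*b^2 - 14*b - 8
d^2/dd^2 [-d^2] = -2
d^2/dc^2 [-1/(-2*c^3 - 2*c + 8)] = (-3*c*(c^3 + c - 4) + (3*c^2 + 1)^2)/(c^3 + c - 4)^3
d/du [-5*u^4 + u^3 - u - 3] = -20*u^3 + 3*u^2 - 1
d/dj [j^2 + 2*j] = 2*j + 2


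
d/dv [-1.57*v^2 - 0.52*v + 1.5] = -3.14*v - 0.52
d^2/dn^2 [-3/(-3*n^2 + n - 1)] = 6*(-9*n^2 + 3*n + (6*n - 1)^2 - 3)/(3*n^2 - n + 1)^3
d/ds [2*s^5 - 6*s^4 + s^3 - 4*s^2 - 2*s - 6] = 10*s^4 - 24*s^3 + 3*s^2 - 8*s - 2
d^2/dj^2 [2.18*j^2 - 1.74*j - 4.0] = 4.36000000000000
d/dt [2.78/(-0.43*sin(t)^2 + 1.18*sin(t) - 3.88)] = (2.3908*sin(t) - 3.2804)*cos(t)/(0.43*sin(t)^2 - 1.18*sin(t) + 3.88)^2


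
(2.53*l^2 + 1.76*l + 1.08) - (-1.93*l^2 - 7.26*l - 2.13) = 4.46*l^2 + 9.02*l + 3.21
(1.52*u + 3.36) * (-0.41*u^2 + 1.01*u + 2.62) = -0.6232*u^3 + 0.1576*u^2 + 7.376*u + 8.8032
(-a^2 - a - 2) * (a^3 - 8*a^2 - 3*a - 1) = -a^5 + 7*a^4 + 9*a^3 + 20*a^2 + 7*a + 2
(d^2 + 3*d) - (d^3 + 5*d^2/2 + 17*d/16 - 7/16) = -d^3 - 3*d^2/2 + 31*d/16 + 7/16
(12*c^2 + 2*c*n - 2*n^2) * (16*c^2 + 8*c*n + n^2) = 192*c^4 + 128*c^3*n - 4*c^2*n^2 - 14*c*n^3 - 2*n^4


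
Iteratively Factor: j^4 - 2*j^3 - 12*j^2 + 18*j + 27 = (j - 3)*(j^3 + j^2 - 9*j - 9) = (j - 3)^2*(j^2 + 4*j + 3) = (j - 3)^2*(j + 3)*(j + 1)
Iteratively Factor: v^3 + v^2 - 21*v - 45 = (v - 5)*(v^2 + 6*v + 9) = (v - 5)*(v + 3)*(v + 3)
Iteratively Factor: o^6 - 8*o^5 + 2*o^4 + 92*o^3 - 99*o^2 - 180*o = (o + 3)*(o^5 - 11*o^4 + 35*o^3 - 13*o^2 - 60*o) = (o - 4)*(o + 3)*(o^4 - 7*o^3 + 7*o^2 + 15*o) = (o - 4)*(o - 3)*(o + 3)*(o^3 - 4*o^2 - 5*o) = o*(o - 4)*(o - 3)*(o + 3)*(o^2 - 4*o - 5) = o*(o - 5)*(o - 4)*(o - 3)*(o + 3)*(o + 1)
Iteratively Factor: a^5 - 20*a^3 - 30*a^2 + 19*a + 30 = (a + 2)*(a^4 - 2*a^3 - 16*a^2 + 2*a + 15) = (a + 1)*(a + 2)*(a^3 - 3*a^2 - 13*a + 15) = (a - 5)*(a + 1)*(a + 2)*(a^2 + 2*a - 3) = (a - 5)*(a - 1)*(a + 1)*(a + 2)*(a + 3)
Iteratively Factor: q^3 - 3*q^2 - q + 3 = (q + 1)*(q^2 - 4*q + 3) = (q - 1)*(q + 1)*(q - 3)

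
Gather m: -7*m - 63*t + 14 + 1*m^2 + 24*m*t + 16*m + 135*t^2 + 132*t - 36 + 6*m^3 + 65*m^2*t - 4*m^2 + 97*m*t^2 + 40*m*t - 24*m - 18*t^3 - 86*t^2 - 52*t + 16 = 6*m^3 + m^2*(65*t - 3) + m*(97*t^2 + 64*t - 15) - 18*t^3 + 49*t^2 + 17*t - 6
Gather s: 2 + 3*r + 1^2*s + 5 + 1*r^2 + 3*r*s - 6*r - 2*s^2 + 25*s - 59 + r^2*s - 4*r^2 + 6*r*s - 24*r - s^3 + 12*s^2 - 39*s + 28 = -3*r^2 - 27*r - s^3 + 10*s^2 + s*(r^2 + 9*r - 13) - 24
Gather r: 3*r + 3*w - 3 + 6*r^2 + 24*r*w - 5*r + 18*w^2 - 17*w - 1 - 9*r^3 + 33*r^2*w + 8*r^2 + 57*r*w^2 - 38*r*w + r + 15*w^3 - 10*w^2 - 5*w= -9*r^3 + r^2*(33*w + 14) + r*(57*w^2 - 14*w - 1) + 15*w^3 + 8*w^2 - 19*w - 4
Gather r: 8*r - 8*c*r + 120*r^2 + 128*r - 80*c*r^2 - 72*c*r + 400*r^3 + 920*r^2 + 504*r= 400*r^3 + r^2*(1040 - 80*c) + r*(640 - 80*c)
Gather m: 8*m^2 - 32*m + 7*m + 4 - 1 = 8*m^2 - 25*m + 3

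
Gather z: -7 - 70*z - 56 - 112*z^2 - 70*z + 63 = -112*z^2 - 140*z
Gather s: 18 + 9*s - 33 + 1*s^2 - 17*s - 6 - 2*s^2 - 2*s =-s^2 - 10*s - 21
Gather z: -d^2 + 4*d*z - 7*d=-d^2 + 4*d*z - 7*d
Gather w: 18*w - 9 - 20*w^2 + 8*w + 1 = -20*w^2 + 26*w - 8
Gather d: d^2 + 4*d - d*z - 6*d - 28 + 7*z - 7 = d^2 + d*(-z - 2) + 7*z - 35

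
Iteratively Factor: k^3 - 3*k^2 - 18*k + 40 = (k - 2)*(k^2 - k - 20) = (k - 2)*(k + 4)*(k - 5)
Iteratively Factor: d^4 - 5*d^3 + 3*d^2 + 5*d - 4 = (d - 4)*(d^3 - d^2 - d + 1) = (d - 4)*(d + 1)*(d^2 - 2*d + 1) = (d - 4)*(d - 1)*(d + 1)*(d - 1)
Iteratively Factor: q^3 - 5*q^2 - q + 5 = (q - 5)*(q^2 - 1) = (q - 5)*(q + 1)*(q - 1)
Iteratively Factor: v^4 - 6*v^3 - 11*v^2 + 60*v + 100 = (v - 5)*(v^3 - v^2 - 16*v - 20) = (v - 5)*(v + 2)*(v^2 - 3*v - 10) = (v - 5)^2*(v + 2)*(v + 2)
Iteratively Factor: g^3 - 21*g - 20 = (g + 1)*(g^2 - g - 20) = (g + 1)*(g + 4)*(g - 5)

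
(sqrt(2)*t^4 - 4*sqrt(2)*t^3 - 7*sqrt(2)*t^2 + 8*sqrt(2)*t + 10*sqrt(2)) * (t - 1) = sqrt(2)*t^5 - 5*sqrt(2)*t^4 - 3*sqrt(2)*t^3 + 15*sqrt(2)*t^2 + 2*sqrt(2)*t - 10*sqrt(2)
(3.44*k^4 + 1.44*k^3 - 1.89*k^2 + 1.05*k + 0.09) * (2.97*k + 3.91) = 10.2168*k^5 + 17.7272*k^4 + 0.0171000000000001*k^3 - 4.2714*k^2 + 4.3728*k + 0.3519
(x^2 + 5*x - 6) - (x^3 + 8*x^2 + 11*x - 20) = -x^3 - 7*x^2 - 6*x + 14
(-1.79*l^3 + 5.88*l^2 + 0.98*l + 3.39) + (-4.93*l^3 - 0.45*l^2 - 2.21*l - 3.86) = -6.72*l^3 + 5.43*l^2 - 1.23*l - 0.47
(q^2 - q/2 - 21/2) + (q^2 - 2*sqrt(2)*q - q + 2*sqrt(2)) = 2*q^2 - 2*sqrt(2)*q - 3*q/2 - 21/2 + 2*sqrt(2)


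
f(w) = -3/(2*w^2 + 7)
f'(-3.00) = -0.06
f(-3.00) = -0.12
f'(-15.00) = 0.00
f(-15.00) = -0.00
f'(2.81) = 0.06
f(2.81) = -0.13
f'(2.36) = 0.09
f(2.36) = -0.17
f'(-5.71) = -0.01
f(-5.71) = -0.04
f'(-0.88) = -0.14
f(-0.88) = -0.35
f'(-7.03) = -0.01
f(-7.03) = -0.03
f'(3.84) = 0.03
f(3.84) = -0.08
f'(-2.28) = -0.09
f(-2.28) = -0.17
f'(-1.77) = -0.12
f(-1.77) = -0.23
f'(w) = 12*w/(2*w^2 + 7)^2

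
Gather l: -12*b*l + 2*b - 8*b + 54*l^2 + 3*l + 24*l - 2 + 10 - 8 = -6*b + 54*l^2 + l*(27 - 12*b)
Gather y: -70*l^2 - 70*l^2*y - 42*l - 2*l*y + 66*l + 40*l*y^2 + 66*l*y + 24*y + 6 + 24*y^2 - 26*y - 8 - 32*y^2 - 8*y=-70*l^2 + 24*l + y^2*(40*l - 8) + y*(-70*l^2 + 64*l - 10) - 2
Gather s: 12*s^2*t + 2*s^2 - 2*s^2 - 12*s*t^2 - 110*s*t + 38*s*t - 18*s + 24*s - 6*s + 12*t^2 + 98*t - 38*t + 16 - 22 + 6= 12*s^2*t + s*(-12*t^2 - 72*t) + 12*t^2 + 60*t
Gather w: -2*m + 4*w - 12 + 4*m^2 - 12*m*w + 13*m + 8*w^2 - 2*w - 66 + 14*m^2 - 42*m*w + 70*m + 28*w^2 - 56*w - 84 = 18*m^2 + 81*m + 36*w^2 + w*(-54*m - 54) - 162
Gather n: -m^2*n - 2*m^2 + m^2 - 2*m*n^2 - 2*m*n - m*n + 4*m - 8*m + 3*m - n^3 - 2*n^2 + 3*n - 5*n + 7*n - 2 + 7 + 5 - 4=-m^2 - m - n^3 + n^2*(-2*m - 2) + n*(-m^2 - 3*m + 5) + 6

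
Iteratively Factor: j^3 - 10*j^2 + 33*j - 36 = (j - 3)*(j^2 - 7*j + 12) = (j - 3)^2*(j - 4)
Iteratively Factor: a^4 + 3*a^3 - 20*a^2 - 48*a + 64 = (a + 4)*(a^3 - a^2 - 16*a + 16) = (a - 1)*(a + 4)*(a^2 - 16) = (a - 4)*(a - 1)*(a + 4)*(a + 4)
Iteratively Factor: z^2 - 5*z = (z)*(z - 5)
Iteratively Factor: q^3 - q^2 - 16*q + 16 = (q - 4)*(q^2 + 3*q - 4) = (q - 4)*(q + 4)*(q - 1)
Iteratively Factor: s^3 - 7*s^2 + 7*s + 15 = (s - 5)*(s^2 - 2*s - 3) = (s - 5)*(s - 3)*(s + 1)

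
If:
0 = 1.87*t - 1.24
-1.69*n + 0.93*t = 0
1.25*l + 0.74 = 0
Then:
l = -0.59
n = 0.36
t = 0.66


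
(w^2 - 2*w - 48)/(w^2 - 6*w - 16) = (w + 6)/(w + 2)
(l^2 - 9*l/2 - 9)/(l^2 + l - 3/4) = 2*(l - 6)/(2*l - 1)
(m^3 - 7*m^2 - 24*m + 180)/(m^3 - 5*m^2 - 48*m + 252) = (m + 5)/(m + 7)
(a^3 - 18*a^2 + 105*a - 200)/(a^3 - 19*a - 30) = (a^2 - 13*a + 40)/(a^2 + 5*a + 6)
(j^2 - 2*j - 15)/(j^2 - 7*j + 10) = (j + 3)/(j - 2)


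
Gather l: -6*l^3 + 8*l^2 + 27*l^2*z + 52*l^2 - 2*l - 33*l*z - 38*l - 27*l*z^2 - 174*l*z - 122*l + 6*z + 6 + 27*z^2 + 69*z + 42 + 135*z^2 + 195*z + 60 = -6*l^3 + l^2*(27*z + 60) + l*(-27*z^2 - 207*z - 162) + 162*z^2 + 270*z + 108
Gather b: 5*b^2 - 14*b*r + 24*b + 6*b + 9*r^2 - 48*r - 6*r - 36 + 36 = 5*b^2 + b*(30 - 14*r) + 9*r^2 - 54*r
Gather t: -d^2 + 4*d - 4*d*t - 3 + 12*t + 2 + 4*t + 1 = -d^2 + 4*d + t*(16 - 4*d)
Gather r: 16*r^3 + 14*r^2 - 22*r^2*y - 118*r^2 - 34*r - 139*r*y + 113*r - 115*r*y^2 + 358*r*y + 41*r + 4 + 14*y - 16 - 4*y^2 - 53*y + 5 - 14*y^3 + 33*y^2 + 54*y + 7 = 16*r^3 + r^2*(-22*y - 104) + r*(-115*y^2 + 219*y + 120) - 14*y^3 + 29*y^2 + 15*y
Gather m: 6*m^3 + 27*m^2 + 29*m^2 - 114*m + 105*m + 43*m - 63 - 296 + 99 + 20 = 6*m^3 + 56*m^2 + 34*m - 240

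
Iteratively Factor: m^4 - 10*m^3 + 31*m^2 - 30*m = (m - 2)*(m^3 - 8*m^2 + 15*m) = m*(m - 2)*(m^2 - 8*m + 15) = m*(m - 5)*(m - 2)*(m - 3)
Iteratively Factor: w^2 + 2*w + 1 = (w + 1)*(w + 1)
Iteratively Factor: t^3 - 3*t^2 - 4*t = (t)*(t^2 - 3*t - 4) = t*(t + 1)*(t - 4)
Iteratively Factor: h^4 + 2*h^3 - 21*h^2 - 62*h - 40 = (h + 4)*(h^3 - 2*h^2 - 13*h - 10) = (h + 2)*(h + 4)*(h^2 - 4*h - 5) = (h - 5)*(h + 2)*(h + 4)*(h + 1)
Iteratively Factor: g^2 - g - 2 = (g - 2)*(g + 1)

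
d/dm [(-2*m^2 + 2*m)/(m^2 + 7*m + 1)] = 2*(-8*m^2 - 2*m + 1)/(m^4 + 14*m^3 + 51*m^2 + 14*m + 1)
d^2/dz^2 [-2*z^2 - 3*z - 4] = -4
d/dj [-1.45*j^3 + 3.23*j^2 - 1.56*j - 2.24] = -4.35*j^2 + 6.46*j - 1.56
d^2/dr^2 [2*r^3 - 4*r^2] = 12*r - 8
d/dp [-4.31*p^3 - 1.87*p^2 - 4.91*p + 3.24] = -12.93*p^2 - 3.74*p - 4.91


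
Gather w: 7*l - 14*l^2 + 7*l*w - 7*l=-14*l^2 + 7*l*w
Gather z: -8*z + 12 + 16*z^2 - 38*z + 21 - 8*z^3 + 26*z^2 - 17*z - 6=-8*z^3 + 42*z^2 - 63*z + 27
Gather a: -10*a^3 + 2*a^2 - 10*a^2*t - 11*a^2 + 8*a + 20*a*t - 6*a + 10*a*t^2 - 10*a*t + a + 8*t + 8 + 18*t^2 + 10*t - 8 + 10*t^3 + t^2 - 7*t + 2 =-10*a^3 + a^2*(-10*t - 9) + a*(10*t^2 + 10*t + 3) + 10*t^3 + 19*t^2 + 11*t + 2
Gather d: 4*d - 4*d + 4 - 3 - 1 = 0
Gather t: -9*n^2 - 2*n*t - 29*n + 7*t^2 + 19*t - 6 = -9*n^2 - 29*n + 7*t^2 + t*(19 - 2*n) - 6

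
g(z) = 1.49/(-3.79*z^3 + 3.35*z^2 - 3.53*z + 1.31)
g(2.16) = -0.05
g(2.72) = -0.02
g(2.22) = -0.05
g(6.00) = -0.00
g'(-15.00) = 0.00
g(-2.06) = 0.03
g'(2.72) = 0.03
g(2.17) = -0.05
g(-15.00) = 0.00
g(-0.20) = 0.68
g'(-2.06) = 0.03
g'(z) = 1.49*(11.37*z^2 - 6.7*z + 3.53)/(-3.79*z^3 + 3.35*z^2 - 3.53*z + 1.31)^2 = (16.9413*z^2 - 9.983*z + 5.2597)/(3.79*z^3 - 3.35*z^2 + 3.53*z - 1.31)^2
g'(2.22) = 0.07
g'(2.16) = 0.08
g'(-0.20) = 1.67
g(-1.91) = 0.03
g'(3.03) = 0.02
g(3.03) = -0.02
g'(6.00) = 0.00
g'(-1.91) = 0.04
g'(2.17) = 0.07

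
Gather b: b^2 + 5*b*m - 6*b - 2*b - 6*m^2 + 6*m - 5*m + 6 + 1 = b^2 + b*(5*m - 8) - 6*m^2 + m + 7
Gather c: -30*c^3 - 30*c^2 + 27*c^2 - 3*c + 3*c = -30*c^3 - 3*c^2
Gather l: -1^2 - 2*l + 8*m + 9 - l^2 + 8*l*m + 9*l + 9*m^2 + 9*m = -l^2 + l*(8*m + 7) + 9*m^2 + 17*m + 8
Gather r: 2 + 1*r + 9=r + 11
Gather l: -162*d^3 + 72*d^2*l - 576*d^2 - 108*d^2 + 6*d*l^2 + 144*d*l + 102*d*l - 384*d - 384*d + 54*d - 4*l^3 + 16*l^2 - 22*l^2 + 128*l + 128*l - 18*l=-162*d^3 - 684*d^2 - 714*d - 4*l^3 + l^2*(6*d - 6) + l*(72*d^2 + 246*d + 238)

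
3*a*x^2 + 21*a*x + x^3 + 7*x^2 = x*(3*a + x)*(x + 7)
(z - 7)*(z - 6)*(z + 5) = z^3 - 8*z^2 - 23*z + 210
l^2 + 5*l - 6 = (l - 1)*(l + 6)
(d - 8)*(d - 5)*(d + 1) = d^3 - 12*d^2 + 27*d + 40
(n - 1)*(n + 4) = n^2 + 3*n - 4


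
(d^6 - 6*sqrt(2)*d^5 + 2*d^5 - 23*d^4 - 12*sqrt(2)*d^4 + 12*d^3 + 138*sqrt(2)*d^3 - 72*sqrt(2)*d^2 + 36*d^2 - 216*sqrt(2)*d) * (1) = d^6 - 6*sqrt(2)*d^5 + 2*d^5 - 23*d^4 - 12*sqrt(2)*d^4 + 12*d^3 + 138*sqrt(2)*d^3 - 72*sqrt(2)*d^2 + 36*d^2 - 216*sqrt(2)*d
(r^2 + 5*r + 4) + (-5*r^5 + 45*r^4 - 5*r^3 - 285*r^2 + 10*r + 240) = -5*r^5 + 45*r^4 - 5*r^3 - 284*r^2 + 15*r + 244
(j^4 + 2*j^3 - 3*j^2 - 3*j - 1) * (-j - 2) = -j^5 - 4*j^4 - j^3 + 9*j^2 + 7*j + 2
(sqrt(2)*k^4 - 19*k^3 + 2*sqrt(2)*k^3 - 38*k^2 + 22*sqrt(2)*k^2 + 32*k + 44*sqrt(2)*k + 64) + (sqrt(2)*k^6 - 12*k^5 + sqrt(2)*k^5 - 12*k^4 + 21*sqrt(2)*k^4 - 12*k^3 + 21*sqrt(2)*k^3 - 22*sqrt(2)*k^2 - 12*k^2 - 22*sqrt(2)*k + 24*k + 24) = sqrt(2)*k^6 - 12*k^5 + sqrt(2)*k^5 - 12*k^4 + 22*sqrt(2)*k^4 - 31*k^3 + 23*sqrt(2)*k^3 - 50*k^2 + 22*sqrt(2)*k + 56*k + 88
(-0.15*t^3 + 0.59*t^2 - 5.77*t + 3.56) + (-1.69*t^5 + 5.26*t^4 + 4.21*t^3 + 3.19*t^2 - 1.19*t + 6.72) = -1.69*t^5 + 5.26*t^4 + 4.06*t^3 + 3.78*t^2 - 6.96*t + 10.28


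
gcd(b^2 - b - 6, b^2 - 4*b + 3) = b - 3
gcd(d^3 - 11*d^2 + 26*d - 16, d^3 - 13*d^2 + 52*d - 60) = d - 2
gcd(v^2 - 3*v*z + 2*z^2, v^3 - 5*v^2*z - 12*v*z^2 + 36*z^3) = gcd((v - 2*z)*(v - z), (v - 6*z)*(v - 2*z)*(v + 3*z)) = -v + 2*z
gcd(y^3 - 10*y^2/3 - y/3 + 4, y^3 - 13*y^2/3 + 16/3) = y^2 - y/3 - 4/3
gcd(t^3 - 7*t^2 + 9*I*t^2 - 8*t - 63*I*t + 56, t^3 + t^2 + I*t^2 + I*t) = t + I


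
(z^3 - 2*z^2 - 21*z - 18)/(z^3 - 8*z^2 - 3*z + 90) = (z + 1)/(z - 5)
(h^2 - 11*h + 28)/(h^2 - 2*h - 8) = (h - 7)/(h + 2)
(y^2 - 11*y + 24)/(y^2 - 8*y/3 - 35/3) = 3*(-y^2 + 11*y - 24)/(-3*y^2 + 8*y + 35)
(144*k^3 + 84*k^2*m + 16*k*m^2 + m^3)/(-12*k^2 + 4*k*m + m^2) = (-24*k^2 - 10*k*m - m^2)/(2*k - m)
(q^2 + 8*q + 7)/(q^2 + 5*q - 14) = (q + 1)/(q - 2)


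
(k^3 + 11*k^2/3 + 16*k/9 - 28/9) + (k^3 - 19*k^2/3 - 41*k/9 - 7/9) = 2*k^3 - 8*k^2/3 - 25*k/9 - 35/9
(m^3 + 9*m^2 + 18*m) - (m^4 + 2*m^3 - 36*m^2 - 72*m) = -m^4 - m^3 + 45*m^2 + 90*m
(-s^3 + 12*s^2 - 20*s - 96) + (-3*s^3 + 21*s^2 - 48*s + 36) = -4*s^3 + 33*s^2 - 68*s - 60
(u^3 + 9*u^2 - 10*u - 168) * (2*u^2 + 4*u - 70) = 2*u^5 + 22*u^4 - 54*u^3 - 1006*u^2 + 28*u + 11760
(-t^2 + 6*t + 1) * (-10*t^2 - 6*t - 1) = 10*t^4 - 54*t^3 - 45*t^2 - 12*t - 1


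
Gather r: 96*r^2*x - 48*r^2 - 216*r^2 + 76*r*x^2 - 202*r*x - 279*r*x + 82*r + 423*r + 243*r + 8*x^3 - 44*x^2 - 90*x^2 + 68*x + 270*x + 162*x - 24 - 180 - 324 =r^2*(96*x - 264) + r*(76*x^2 - 481*x + 748) + 8*x^3 - 134*x^2 + 500*x - 528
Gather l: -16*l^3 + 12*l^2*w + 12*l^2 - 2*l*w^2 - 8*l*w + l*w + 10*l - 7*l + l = -16*l^3 + l^2*(12*w + 12) + l*(-2*w^2 - 7*w + 4)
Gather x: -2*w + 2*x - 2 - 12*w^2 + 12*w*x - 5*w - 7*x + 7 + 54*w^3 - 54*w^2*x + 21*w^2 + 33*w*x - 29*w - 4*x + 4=54*w^3 + 9*w^2 - 36*w + x*(-54*w^2 + 45*w - 9) + 9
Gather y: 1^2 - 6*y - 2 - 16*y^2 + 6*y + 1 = -16*y^2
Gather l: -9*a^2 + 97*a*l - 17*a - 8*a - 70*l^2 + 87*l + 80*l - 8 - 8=-9*a^2 - 25*a - 70*l^2 + l*(97*a + 167) - 16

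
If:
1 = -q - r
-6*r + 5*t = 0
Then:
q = -5*t/6 - 1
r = 5*t/6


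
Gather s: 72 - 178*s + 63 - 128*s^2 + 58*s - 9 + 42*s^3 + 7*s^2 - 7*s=42*s^3 - 121*s^2 - 127*s + 126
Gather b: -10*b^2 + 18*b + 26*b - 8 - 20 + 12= -10*b^2 + 44*b - 16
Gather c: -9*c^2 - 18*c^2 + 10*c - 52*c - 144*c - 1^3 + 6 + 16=-27*c^2 - 186*c + 21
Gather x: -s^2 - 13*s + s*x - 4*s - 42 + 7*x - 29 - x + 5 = -s^2 - 17*s + x*(s + 6) - 66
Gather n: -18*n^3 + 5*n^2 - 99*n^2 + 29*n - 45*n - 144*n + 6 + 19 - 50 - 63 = -18*n^3 - 94*n^2 - 160*n - 88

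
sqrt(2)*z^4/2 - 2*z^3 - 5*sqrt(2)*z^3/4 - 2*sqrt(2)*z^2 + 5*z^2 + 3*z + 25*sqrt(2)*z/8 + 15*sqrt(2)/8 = (z - 3)*(z + 1/2)*(z - 5*sqrt(2)/2)*(sqrt(2)*z/2 + 1/2)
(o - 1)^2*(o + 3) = o^3 + o^2 - 5*o + 3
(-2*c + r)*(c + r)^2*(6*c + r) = -12*c^4 - 20*c^3*r - 3*c^2*r^2 + 6*c*r^3 + r^4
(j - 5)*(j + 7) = j^2 + 2*j - 35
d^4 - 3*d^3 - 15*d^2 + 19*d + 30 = (d - 5)*(d - 2)*(d + 1)*(d + 3)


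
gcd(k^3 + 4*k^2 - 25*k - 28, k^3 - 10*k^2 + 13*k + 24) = k + 1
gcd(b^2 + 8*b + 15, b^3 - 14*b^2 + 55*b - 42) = 1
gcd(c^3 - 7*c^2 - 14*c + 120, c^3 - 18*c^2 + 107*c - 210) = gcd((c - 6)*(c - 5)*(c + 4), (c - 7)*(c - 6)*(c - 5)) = c^2 - 11*c + 30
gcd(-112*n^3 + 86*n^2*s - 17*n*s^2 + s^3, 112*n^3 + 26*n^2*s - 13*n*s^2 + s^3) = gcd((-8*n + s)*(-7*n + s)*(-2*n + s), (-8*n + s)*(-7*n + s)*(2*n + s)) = 56*n^2 - 15*n*s + s^2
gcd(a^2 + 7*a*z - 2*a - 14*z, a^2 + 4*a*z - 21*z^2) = a + 7*z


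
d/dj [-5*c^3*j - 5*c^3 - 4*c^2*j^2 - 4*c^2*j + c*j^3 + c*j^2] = c*(-5*c^2 - 8*c*j - 4*c + 3*j^2 + 2*j)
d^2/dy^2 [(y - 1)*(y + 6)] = 2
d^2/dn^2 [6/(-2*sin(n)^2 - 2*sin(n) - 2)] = 3*(4*sin(n)^3 + 3*sin(n)^2 - 9*sin(n) - 7)*sin(n)/(sin(n)^2 + sin(n) + 1)^3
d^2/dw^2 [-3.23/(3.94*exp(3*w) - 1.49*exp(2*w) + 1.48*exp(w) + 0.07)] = (-3.23*(11.82*exp(2*w) - 2.98*exp(w) + 1.48)*(23.64*exp(2*w) - 5.96*exp(w) + 2.96)*exp(w) + (114.5358*exp(2*w) - 19.2508*exp(w) + 4.7804)*(3.94*exp(3*w) - 1.49*exp(2*w) + 1.48*exp(w) + 0.07))*exp(w)/(3.94*exp(3*w) - 1.49*exp(2*w) + 1.48*exp(w) + 0.07)^3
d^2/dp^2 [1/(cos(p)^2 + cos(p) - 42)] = (-4*sin(p)^4 + 171*sin(p)^2 - 153*cos(p)/4 - 3*cos(3*p)/4 - 81)/((cos(p) - 6)^3*(cos(p) + 7)^3)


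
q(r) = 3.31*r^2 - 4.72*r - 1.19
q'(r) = 6.62*r - 4.72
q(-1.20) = 9.24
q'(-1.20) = -12.66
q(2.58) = 8.67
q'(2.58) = 12.36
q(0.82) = -2.83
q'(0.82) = 0.71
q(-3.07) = 44.50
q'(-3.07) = -25.04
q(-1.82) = 18.36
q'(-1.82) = -16.77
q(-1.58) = 14.53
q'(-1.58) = -15.18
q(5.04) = 59.10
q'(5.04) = 28.64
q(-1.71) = 16.56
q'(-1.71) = -16.04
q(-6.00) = 146.29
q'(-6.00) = -44.44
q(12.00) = 418.81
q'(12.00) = 74.72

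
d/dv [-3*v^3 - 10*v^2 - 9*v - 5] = -9*v^2 - 20*v - 9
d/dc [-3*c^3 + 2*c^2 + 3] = c*(4 - 9*c)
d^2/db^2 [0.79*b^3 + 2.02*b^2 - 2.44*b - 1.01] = 4.74*b + 4.04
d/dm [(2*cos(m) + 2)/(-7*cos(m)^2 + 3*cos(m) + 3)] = -14*(cos(m) + 2)*sin(m)*cos(m)/(7*sin(m)^2 + 3*cos(m) - 4)^2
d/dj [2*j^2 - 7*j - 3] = 4*j - 7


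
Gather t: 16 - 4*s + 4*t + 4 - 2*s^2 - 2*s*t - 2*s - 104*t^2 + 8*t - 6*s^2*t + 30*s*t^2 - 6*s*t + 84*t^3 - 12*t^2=-2*s^2 - 6*s + 84*t^3 + t^2*(30*s - 116) + t*(-6*s^2 - 8*s + 12) + 20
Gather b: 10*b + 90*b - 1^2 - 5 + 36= 100*b + 30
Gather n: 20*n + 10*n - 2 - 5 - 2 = 30*n - 9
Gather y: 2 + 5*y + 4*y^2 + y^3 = y^3 + 4*y^2 + 5*y + 2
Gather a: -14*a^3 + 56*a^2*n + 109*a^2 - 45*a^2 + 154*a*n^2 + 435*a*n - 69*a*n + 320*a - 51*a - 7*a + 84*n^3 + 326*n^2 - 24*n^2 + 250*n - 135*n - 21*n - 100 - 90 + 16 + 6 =-14*a^3 + a^2*(56*n + 64) + a*(154*n^2 + 366*n + 262) + 84*n^3 + 302*n^2 + 94*n - 168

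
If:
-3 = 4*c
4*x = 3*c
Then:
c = -3/4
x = -9/16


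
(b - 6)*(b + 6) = b^2 - 36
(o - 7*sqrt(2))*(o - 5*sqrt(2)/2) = o^2 - 19*sqrt(2)*o/2 + 35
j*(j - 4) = j^2 - 4*j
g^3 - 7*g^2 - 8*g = g*(g - 8)*(g + 1)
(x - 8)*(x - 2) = x^2 - 10*x + 16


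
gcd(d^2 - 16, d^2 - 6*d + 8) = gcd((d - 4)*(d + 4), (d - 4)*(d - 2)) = d - 4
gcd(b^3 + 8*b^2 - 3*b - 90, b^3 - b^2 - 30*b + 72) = b^2 + 3*b - 18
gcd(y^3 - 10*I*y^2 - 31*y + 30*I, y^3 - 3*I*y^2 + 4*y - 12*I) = y^2 - 5*I*y - 6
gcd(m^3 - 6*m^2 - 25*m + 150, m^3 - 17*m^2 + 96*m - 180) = m^2 - 11*m + 30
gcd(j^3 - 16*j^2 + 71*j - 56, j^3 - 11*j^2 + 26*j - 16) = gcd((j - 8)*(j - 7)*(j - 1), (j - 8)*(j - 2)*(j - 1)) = j^2 - 9*j + 8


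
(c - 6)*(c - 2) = c^2 - 8*c + 12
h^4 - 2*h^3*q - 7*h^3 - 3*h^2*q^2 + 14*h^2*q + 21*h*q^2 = h*(h - 7)*(h - 3*q)*(h + q)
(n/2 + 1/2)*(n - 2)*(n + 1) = n^3/2 - 3*n/2 - 1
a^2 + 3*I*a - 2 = (a + I)*(a + 2*I)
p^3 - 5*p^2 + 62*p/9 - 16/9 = (p - 8/3)*(p - 2)*(p - 1/3)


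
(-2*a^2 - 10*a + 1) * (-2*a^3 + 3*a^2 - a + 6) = 4*a^5 + 14*a^4 - 30*a^3 + a^2 - 61*a + 6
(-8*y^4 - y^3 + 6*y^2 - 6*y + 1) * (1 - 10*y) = 80*y^5 + 2*y^4 - 61*y^3 + 66*y^2 - 16*y + 1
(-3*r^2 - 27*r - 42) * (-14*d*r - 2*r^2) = 42*d*r^3 + 378*d*r^2 + 588*d*r + 6*r^4 + 54*r^3 + 84*r^2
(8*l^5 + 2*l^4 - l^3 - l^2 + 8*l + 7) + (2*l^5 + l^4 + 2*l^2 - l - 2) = 10*l^5 + 3*l^4 - l^3 + l^2 + 7*l + 5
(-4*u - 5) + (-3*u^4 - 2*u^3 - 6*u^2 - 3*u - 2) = -3*u^4 - 2*u^3 - 6*u^2 - 7*u - 7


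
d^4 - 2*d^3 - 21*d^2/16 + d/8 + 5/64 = (d - 5/2)*(d - 1/4)*(d + 1/4)*(d + 1/2)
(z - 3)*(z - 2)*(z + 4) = z^3 - z^2 - 14*z + 24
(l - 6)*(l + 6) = l^2 - 36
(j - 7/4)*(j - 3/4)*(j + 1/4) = j^3 - 9*j^2/4 + 11*j/16 + 21/64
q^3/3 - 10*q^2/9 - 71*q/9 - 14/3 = (q/3 + 1)*(q - 7)*(q + 2/3)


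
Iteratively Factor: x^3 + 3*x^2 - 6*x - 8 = (x + 4)*(x^2 - x - 2) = (x + 1)*(x + 4)*(x - 2)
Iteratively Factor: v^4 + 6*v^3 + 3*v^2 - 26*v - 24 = (v + 4)*(v^3 + 2*v^2 - 5*v - 6) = (v - 2)*(v + 4)*(v^2 + 4*v + 3) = (v - 2)*(v + 1)*(v + 4)*(v + 3)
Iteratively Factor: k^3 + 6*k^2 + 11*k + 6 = (k + 1)*(k^2 + 5*k + 6) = (k + 1)*(k + 3)*(k + 2)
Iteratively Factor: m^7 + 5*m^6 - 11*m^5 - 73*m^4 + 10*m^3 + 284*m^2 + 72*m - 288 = (m - 2)*(m^6 + 7*m^5 + 3*m^4 - 67*m^3 - 124*m^2 + 36*m + 144) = (m - 2)*(m + 3)*(m^5 + 4*m^4 - 9*m^3 - 40*m^2 - 4*m + 48) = (m - 3)*(m - 2)*(m + 3)*(m^4 + 7*m^3 + 12*m^2 - 4*m - 16) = (m - 3)*(m - 2)*(m + 3)*(m + 4)*(m^3 + 3*m^2 - 4) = (m - 3)*(m - 2)*(m - 1)*(m + 3)*(m + 4)*(m^2 + 4*m + 4) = (m - 3)*(m - 2)*(m - 1)*(m + 2)*(m + 3)*(m + 4)*(m + 2)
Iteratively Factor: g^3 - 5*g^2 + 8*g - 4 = (g - 2)*(g^2 - 3*g + 2) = (g - 2)*(g - 1)*(g - 2)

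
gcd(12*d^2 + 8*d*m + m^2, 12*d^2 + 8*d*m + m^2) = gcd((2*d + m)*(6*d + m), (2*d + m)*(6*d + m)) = 12*d^2 + 8*d*m + m^2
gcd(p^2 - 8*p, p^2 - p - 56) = p - 8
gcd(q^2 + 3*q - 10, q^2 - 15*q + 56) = 1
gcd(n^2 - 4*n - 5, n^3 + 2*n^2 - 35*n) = n - 5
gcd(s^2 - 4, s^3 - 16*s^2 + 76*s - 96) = s - 2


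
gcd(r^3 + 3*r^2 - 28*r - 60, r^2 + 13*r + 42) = r + 6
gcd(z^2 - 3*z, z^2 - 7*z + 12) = z - 3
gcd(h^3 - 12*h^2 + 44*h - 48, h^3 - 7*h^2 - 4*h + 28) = h - 2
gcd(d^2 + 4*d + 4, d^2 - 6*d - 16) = d + 2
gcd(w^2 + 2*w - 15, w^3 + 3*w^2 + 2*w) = 1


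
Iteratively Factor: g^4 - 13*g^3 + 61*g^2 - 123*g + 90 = (g - 2)*(g^3 - 11*g^2 + 39*g - 45) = (g - 3)*(g - 2)*(g^2 - 8*g + 15) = (g - 3)^2*(g - 2)*(g - 5)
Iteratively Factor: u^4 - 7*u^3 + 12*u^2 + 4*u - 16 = (u - 2)*(u^3 - 5*u^2 + 2*u + 8) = (u - 4)*(u - 2)*(u^2 - u - 2) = (u - 4)*(u - 2)*(u + 1)*(u - 2)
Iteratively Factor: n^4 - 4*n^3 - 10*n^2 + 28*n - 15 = (n - 1)*(n^3 - 3*n^2 - 13*n + 15) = (n - 1)*(n + 3)*(n^2 - 6*n + 5) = (n - 1)^2*(n + 3)*(n - 5)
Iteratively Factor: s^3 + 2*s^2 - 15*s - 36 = (s + 3)*(s^2 - s - 12) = (s + 3)^2*(s - 4)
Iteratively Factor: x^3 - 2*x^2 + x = (x - 1)*(x^2 - x) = (x - 1)^2*(x)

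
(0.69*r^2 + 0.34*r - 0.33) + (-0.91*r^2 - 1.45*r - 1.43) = -0.22*r^2 - 1.11*r - 1.76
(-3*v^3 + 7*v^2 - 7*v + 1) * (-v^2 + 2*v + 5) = 3*v^5 - 13*v^4 + 6*v^3 + 20*v^2 - 33*v + 5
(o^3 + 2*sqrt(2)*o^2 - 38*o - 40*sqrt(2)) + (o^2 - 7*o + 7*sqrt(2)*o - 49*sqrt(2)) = o^3 + o^2 + 2*sqrt(2)*o^2 - 45*o + 7*sqrt(2)*o - 89*sqrt(2)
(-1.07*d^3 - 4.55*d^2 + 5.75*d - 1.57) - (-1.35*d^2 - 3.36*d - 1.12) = -1.07*d^3 - 3.2*d^2 + 9.11*d - 0.45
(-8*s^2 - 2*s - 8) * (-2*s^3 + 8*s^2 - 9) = 16*s^5 - 60*s^4 + 8*s^2 + 18*s + 72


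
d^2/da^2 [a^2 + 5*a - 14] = 2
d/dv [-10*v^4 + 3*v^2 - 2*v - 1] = -40*v^3 + 6*v - 2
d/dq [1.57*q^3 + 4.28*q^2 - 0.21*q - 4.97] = 4.71*q^2 + 8.56*q - 0.21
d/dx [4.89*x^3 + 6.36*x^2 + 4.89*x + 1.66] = 14.67*x^2 + 12.72*x + 4.89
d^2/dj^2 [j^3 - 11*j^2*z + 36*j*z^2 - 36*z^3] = 6*j - 22*z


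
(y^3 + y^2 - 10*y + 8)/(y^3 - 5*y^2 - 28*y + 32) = (y - 2)/(y - 8)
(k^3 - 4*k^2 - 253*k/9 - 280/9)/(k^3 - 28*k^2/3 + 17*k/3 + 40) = (k + 7/3)/(k - 3)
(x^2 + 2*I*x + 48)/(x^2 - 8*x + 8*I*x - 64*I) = (x - 6*I)/(x - 8)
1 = 1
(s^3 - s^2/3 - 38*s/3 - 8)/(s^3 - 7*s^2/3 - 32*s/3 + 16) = (3*s + 2)/(3*s - 4)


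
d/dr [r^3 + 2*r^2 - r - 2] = 3*r^2 + 4*r - 1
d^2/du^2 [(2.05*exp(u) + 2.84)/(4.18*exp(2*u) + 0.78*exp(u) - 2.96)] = (35.8184199999999*exp(4*u) + 191.802644*exp(3*u) + 179.964048*exp(2*u) + 147.015904*exp(u) + 24.518272)*exp(u)/(73.034632*exp(6*u) + 40.885416*exp(5*u) - 147.525576*exp(4*u) - 57.430152*exp(3*u) + 104.467872*exp(2*u) + 20.502144*exp(u) - 25.934336)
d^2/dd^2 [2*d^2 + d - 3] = 4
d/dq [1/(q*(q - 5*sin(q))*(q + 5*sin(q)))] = (-3*q^2 + 25*q*sin(2*q) + 25*sin(q)^2)/(q^2*(q - 5*sin(q))^2*(q + 5*sin(q))^2)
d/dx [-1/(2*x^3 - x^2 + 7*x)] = (6*x^2 - 2*x + 7)/(x^2*(2*x^2 - x + 7)^2)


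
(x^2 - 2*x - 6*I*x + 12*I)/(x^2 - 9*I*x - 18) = (x - 2)/(x - 3*I)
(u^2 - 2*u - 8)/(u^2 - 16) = (u + 2)/(u + 4)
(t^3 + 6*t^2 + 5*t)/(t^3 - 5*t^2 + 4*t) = (t^2 + 6*t + 5)/(t^2 - 5*t + 4)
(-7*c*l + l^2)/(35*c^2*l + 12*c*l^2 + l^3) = (-7*c + l)/(35*c^2 + 12*c*l + l^2)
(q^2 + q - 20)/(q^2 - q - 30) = (q - 4)/(q - 6)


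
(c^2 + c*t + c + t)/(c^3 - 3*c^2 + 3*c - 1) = (c^2 + c*t + c + t)/(c^3 - 3*c^2 + 3*c - 1)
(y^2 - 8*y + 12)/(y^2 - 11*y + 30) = (y - 2)/(y - 5)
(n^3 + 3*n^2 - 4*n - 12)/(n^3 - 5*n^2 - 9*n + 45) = (n^2 - 4)/(n^2 - 8*n + 15)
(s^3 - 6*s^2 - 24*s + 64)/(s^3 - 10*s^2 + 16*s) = (s + 4)/s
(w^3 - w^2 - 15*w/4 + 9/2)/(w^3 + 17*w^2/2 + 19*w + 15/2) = (4*w^3 - 4*w^2 - 15*w + 18)/(2*(2*w^3 + 17*w^2 + 38*w + 15))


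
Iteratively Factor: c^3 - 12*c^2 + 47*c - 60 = (c - 3)*(c^2 - 9*c + 20) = (c - 4)*(c - 3)*(c - 5)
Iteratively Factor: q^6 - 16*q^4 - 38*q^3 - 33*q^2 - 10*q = (q + 1)*(q^5 - q^4 - 15*q^3 - 23*q^2 - 10*q) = q*(q + 1)*(q^4 - q^3 - 15*q^2 - 23*q - 10) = q*(q - 5)*(q + 1)*(q^3 + 4*q^2 + 5*q + 2) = q*(q - 5)*(q + 1)*(q + 2)*(q^2 + 2*q + 1) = q*(q - 5)*(q + 1)^2*(q + 2)*(q + 1)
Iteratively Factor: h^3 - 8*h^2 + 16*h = (h - 4)*(h^2 - 4*h) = (h - 4)^2*(h)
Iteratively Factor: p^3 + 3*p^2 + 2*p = (p + 1)*(p^2 + 2*p) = p*(p + 1)*(p + 2)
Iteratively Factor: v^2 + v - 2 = (v + 2)*(v - 1)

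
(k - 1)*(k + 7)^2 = k^3 + 13*k^2 + 35*k - 49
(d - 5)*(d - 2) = d^2 - 7*d + 10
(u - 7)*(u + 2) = u^2 - 5*u - 14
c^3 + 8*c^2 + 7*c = c*(c + 1)*(c + 7)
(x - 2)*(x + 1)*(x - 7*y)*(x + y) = x^4 - 6*x^3*y - x^3 - 7*x^2*y^2 + 6*x^2*y - 2*x^2 + 7*x*y^2 + 12*x*y + 14*y^2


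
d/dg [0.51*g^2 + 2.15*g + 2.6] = 1.02*g + 2.15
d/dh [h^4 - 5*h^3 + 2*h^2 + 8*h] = 4*h^3 - 15*h^2 + 4*h + 8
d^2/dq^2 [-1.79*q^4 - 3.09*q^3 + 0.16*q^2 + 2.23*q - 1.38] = -21.48*q^2 - 18.54*q + 0.32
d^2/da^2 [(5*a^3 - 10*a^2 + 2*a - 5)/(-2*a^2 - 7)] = 2*(62*a^3 - 360*a^2 - 651*a + 420)/(8*a^6 + 84*a^4 + 294*a^2 + 343)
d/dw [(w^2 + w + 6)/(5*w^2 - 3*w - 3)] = (-8*w^2 - 66*w + 15)/(25*w^4 - 30*w^3 - 21*w^2 + 18*w + 9)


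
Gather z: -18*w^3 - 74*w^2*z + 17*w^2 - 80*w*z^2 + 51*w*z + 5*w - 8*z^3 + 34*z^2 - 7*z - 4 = -18*w^3 + 17*w^2 + 5*w - 8*z^3 + z^2*(34 - 80*w) + z*(-74*w^2 + 51*w - 7) - 4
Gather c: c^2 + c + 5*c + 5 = c^2 + 6*c + 5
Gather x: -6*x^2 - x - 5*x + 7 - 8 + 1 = -6*x^2 - 6*x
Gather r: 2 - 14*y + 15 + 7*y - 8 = 9 - 7*y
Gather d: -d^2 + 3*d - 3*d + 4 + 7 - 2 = 9 - d^2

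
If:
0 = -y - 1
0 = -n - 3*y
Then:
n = 3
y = -1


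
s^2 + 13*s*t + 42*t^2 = (s + 6*t)*(s + 7*t)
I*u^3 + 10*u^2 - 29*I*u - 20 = (u - 5*I)*(u - 4*I)*(I*u + 1)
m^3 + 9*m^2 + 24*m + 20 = (m + 2)^2*(m + 5)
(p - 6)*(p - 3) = p^2 - 9*p + 18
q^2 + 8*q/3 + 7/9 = (q + 1/3)*(q + 7/3)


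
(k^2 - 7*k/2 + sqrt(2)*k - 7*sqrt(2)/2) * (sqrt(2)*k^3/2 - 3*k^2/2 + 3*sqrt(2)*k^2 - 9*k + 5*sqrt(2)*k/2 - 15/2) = sqrt(2)*k^5/2 - k^4/2 + 5*sqrt(2)*k^4/4 - 19*sqrt(2)*k^3/2 - 5*k^3/4 - 25*sqrt(2)*k^2/2 + 8*k^2 + 35*k/4 + 24*sqrt(2)*k + 105*sqrt(2)/4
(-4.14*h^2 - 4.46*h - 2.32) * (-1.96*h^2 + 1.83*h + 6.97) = 8.1144*h^4 + 1.1654*h^3 - 32.4704*h^2 - 35.3318*h - 16.1704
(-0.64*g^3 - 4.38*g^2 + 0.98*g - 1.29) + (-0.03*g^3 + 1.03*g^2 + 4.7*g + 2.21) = -0.67*g^3 - 3.35*g^2 + 5.68*g + 0.92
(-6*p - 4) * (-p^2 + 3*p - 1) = 6*p^3 - 14*p^2 - 6*p + 4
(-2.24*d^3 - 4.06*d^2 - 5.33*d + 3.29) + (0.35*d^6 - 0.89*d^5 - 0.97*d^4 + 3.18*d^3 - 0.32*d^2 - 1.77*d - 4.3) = 0.35*d^6 - 0.89*d^5 - 0.97*d^4 + 0.94*d^3 - 4.38*d^2 - 7.1*d - 1.01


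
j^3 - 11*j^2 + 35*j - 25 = (j - 5)^2*(j - 1)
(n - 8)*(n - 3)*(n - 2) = n^3 - 13*n^2 + 46*n - 48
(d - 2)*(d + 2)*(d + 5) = d^3 + 5*d^2 - 4*d - 20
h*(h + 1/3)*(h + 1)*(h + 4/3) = h^4 + 8*h^3/3 + 19*h^2/9 + 4*h/9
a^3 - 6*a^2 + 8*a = a*(a - 4)*(a - 2)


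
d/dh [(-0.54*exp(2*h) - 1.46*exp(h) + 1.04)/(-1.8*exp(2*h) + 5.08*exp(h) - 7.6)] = (-5.3712*exp(2*h) + 11.952*exp(h) + 5.8128)*exp(h)/(3.24*exp(4*h) - 18.288*exp(3*h) + 53.1664*exp(2*h) - 77.216*exp(h) + 57.76)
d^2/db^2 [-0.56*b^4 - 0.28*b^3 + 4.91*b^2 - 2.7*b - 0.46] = -6.72*b^2 - 1.68*b + 9.82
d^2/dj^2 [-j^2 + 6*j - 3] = -2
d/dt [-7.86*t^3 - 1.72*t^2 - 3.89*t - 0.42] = -23.58*t^2 - 3.44*t - 3.89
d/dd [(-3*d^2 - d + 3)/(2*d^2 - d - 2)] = 5*(d^2 + 1)/(4*d^4 - 4*d^3 - 7*d^2 + 4*d + 4)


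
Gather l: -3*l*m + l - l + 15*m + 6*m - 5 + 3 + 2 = -3*l*m + 21*m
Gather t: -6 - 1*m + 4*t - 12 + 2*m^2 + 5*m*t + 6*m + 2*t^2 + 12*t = 2*m^2 + 5*m + 2*t^2 + t*(5*m + 16) - 18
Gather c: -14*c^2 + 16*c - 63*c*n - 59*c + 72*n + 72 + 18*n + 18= -14*c^2 + c*(-63*n - 43) + 90*n + 90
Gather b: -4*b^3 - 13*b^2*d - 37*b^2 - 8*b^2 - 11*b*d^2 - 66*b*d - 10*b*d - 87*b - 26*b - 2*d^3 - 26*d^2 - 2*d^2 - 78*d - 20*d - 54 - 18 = -4*b^3 + b^2*(-13*d - 45) + b*(-11*d^2 - 76*d - 113) - 2*d^3 - 28*d^2 - 98*d - 72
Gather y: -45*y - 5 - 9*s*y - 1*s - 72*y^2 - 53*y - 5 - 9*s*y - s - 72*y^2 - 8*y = -2*s - 144*y^2 + y*(-18*s - 106) - 10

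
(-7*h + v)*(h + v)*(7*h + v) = -49*h^3 - 49*h^2*v + h*v^2 + v^3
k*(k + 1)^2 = k^3 + 2*k^2 + k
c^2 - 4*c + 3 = (c - 3)*(c - 1)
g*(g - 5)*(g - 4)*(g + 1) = g^4 - 8*g^3 + 11*g^2 + 20*g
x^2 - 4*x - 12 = (x - 6)*(x + 2)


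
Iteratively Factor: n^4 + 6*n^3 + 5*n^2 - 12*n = (n + 3)*(n^3 + 3*n^2 - 4*n) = n*(n + 3)*(n^2 + 3*n - 4) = n*(n - 1)*(n + 3)*(n + 4)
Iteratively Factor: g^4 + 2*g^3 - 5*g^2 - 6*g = (g - 2)*(g^3 + 4*g^2 + 3*g) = g*(g - 2)*(g^2 + 4*g + 3) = g*(g - 2)*(g + 1)*(g + 3)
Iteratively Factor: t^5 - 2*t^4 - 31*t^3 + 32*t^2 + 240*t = (t + 4)*(t^4 - 6*t^3 - 7*t^2 + 60*t) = (t - 4)*(t + 4)*(t^3 - 2*t^2 - 15*t) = (t - 5)*(t - 4)*(t + 4)*(t^2 + 3*t) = t*(t - 5)*(t - 4)*(t + 4)*(t + 3)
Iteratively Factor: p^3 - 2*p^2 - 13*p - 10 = (p - 5)*(p^2 + 3*p + 2) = (p - 5)*(p + 2)*(p + 1)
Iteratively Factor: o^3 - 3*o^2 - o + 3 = (o - 3)*(o^2 - 1) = (o - 3)*(o - 1)*(o + 1)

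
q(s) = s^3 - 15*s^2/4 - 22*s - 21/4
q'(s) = 3*s^2 - 15*s/2 - 22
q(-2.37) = 12.51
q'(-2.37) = 12.63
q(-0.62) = 6.71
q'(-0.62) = -16.20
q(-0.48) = 4.34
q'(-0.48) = -17.71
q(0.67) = -21.37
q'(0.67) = -25.68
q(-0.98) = 11.77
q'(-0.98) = -11.77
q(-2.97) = 0.81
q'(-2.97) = 26.74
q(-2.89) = 2.87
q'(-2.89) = 24.73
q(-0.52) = 5.04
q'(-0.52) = -17.29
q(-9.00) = -840.00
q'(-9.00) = 288.50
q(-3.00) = 0.00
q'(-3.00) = 27.50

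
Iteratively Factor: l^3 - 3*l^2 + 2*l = (l)*(l^2 - 3*l + 2) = l*(l - 2)*(l - 1)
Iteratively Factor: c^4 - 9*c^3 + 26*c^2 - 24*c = (c - 2)*(c^3 - 7*c^2 + 12*c) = (c - 3)*(c - 2)*(c^2 - 4*c) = (c - 4)*(c - 3)*(c - 2)*(c)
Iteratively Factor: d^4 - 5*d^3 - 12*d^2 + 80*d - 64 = (d - 1)*(d^3 - 4*d^2 - 16*d + 64) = (d - 4)*(d - 1)*(d^2 - 16) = (d - 4)^2*(d - 1)*(d + 4)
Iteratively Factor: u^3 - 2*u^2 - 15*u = (u - 5)*(u^2 + 3*u) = u*(u - 5)*(u + 3)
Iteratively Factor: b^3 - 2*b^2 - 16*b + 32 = (b - 4)*(b^2 + 2*b - 8) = (b - 4)*(b - 2)*(b + 4)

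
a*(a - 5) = a^2 - 5*a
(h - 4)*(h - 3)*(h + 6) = h^3 - h^2 - 30*h + 72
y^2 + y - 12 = (y - 3)*(y + 4)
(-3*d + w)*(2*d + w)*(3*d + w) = -18*d^3 - 9*d^2*w + 2*d*w^2 + w^3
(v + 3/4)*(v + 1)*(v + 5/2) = v^3 + 17*v^2/4 + 41*v/8 + 15/8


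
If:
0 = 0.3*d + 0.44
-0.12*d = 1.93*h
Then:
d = -1.47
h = 0.09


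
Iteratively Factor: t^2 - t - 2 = (t + 1)*(t - 2)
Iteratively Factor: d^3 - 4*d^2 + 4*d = (d - 2)*(d^2 - 2*d) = (d - 2)^2*(d)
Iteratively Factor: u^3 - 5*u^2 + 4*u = (u)*(u^2 - 5*u + 4) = u*(u - 1)*(u - 4)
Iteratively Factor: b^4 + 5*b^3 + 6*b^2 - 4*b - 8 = (b + 2)*(b^3 + 3*b^2 - 4) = (b - 1)*(b + 2)*(b^2 + 4*b + 4) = (b - 1)*(b + 2)^2*(b + 2)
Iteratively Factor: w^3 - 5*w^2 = (w)*(w^2 - 5*w) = w^2*(w - 5)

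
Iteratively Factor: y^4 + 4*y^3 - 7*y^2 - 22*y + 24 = (y - 1)*(y^3 + 5*y^2 - 2*y - 24) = (y - 1)*(y + 4)*(y^2 + y - 6) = (y - 2)*(y - 1)*(y + 4)*(y + 3)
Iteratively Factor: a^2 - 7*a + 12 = (a - 3)*(a - 4)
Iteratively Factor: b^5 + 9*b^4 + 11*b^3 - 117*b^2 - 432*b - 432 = (b + 3)*(b^4 + 6*b^3 - 7*b^2 - 96*b - 144) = (b + 3)*(b + 4)*(b^3 + 2*b^2 - 15*b - 36) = (b + 3)^2*(b + 4)*(b^2 - b - 12) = (b - 4)*(b + 3)^2*(b + 4)*(b + 3)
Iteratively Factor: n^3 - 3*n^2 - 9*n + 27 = (n + 3)*(n^2 - 6*n + 9) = (n - 3)*(n + 3)*(n - 3)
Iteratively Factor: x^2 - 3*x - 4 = (x + 1)*(x - 4)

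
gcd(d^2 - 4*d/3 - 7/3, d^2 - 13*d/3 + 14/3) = d - 7/3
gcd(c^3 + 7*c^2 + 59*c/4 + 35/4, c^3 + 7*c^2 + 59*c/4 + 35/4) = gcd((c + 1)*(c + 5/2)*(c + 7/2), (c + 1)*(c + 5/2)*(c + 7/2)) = c^3 + 7*c^2 + 59*c/4 + 35/4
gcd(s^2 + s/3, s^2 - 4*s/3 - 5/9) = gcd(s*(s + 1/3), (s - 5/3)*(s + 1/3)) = s + 1/3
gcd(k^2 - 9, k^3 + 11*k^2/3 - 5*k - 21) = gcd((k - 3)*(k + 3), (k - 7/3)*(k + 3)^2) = k + 3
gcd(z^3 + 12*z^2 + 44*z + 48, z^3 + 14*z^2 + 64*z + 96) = z^2 + 10*z + 24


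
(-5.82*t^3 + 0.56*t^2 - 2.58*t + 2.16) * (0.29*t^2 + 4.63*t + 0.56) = -1.6878*t^5 - 26.7842*t^4 - 1.4146*t^3 - 11.0054*t^2 + 8.556*t + 1.2096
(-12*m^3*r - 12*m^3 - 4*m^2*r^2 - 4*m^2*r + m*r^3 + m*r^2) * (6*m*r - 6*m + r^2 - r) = -72*m^4*r^2 + 72*m^4 - 36*m^3*r^3 + 36*m^3*r + 2*m^2*r^4 - 2*m^2*r^2 + m*r^5 - m*r^3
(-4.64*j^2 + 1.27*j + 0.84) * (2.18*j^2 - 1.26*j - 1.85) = -10.1152*j^4 + 8.615*j^3 + 8.815*j^2 - 3.4079*j - 1.554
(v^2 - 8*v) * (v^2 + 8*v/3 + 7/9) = v^4 - 16*v^3/3 - 185*v^2/9 - 56*v/9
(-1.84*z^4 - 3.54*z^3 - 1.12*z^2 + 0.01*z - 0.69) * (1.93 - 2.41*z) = 4.4344*z^5 + 4.9802*z^4 - 4.133*z^3 - 2.1857*z^2 + 1.6822*z - 1.3317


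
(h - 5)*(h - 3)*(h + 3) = h^3 - 5*h^2 - 9*h + 45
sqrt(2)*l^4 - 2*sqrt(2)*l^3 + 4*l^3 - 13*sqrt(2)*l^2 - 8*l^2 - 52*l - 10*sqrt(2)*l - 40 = (l - 5)*(l + 2)*(l + 2*sqrt(2))*(sqrt(2)*l + sqrt(2))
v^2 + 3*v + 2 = (v + 1)*(v + 2)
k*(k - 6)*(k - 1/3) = k^3 - 19*k^2/3 + 2*k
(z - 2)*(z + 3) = z^2 + z - 6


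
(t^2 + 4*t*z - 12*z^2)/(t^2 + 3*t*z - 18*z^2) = (-t + 2*z)/(-t + 3*z)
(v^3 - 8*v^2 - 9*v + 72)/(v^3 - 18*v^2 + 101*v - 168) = (v + 3)/(v - 7)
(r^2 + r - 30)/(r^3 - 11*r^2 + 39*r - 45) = (r + 6)/(r^2 - 6*r + 9)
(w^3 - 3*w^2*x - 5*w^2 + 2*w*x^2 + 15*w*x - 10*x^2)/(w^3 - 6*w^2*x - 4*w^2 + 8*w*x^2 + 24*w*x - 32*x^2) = (-w^2 + w*x + 5*w - 5*x)/(-w^2 + 4*w*x + 4*w - 16*x)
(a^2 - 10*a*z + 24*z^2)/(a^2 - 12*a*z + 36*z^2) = (-a + 4*z)/(-a + 6*z)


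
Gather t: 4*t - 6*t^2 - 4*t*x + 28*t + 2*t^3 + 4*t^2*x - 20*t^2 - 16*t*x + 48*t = 2*t^3 + t^2*(4*x - 26) + t*(80 - 20*x)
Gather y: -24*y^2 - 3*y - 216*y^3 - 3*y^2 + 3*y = -216*y^3 - 27*y^2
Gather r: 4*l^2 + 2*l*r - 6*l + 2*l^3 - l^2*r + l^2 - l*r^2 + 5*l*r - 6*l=2*l^3 + 5*l^2 - l*r^2 - 12*l + r*(-l^2 + 7*l)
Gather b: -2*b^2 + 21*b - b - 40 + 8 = -2*b^2 + 20*b - 32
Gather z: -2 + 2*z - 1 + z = 3*z - 3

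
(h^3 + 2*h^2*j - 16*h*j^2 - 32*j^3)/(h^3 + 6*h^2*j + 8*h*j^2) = (h - 4*j)/h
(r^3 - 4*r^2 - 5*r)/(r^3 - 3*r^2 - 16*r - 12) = r*(r - 5)/(r^2 - 4*r - 12)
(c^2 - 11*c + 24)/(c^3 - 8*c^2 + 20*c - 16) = (c^2 - 11*c + 24)/(c^3 - 8*c^2 + 20*c - 16)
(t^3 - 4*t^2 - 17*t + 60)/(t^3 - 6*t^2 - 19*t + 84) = (t - 5)/(t - 7)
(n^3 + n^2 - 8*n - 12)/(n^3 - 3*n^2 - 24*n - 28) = (n - 3)/(n - 7)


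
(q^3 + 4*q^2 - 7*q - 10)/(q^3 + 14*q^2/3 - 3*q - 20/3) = 3*(q - 2)/(3*q - 4)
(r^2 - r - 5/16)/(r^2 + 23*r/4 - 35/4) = (r + 1/4)/(r + 7)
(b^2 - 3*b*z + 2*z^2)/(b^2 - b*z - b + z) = (b - 2*z)/(b - 1)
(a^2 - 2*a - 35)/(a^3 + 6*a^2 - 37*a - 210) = (a - 7)/(a^2 + a - 42)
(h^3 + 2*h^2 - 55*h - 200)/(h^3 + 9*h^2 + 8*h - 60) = (h^2 - 3*h - 40)/(h^2 + 4*h - 12)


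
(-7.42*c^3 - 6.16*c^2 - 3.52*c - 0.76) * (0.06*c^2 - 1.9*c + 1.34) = -0.4452*c^5 + 13.7284*c^4 + 1.55*c^3 - 1.612*c^2 - 3.2728*c - 1.0184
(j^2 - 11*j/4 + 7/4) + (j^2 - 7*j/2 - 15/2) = 2*j^2 - 25*j/4 - 23/4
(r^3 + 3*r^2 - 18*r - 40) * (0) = 0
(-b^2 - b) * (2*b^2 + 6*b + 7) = -2*b^4 - 8*b^3 - 13*b^2 - 7*b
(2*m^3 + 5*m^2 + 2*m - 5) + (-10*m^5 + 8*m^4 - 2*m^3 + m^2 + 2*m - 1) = -10*m^5 + 8*m^4 + 6*m^2 + 4*m - 6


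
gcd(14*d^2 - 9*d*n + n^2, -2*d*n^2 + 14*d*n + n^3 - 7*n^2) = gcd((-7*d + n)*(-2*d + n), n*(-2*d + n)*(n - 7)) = 2*d - n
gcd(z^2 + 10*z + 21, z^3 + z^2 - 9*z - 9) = z + 3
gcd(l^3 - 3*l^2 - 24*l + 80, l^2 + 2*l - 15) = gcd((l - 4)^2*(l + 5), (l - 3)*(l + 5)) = l + 5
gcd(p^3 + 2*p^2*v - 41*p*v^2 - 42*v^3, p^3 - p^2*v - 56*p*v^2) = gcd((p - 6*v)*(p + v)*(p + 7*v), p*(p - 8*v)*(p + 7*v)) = p + 7*v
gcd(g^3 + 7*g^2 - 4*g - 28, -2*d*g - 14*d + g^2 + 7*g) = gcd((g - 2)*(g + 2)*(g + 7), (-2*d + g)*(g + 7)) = g + 7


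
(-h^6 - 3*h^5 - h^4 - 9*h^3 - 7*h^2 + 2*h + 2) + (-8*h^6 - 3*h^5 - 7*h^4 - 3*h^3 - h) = -9*h^6 - 6*h^5 - 8*h^4 - 12*h^3 - 7*h^2 + h + 2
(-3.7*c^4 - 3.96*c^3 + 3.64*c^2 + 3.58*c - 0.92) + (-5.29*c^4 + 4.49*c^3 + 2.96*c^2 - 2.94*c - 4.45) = -8.99*c^4 + 0.53*c^3 + 6.6*c^2 + 0.64*c - 5.37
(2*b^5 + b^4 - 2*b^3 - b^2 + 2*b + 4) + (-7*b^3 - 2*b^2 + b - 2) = 2*b^5 + b^4 - 9*b^3 - 3*b^2 + 3*b + 2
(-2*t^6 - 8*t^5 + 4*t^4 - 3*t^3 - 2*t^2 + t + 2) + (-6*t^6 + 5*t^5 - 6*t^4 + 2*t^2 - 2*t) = -8*t^6 - 3*t^5 - 2*t^4 - 3*t^3 - t + 2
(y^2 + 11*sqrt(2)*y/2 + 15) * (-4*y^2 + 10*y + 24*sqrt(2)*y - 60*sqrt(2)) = -4*y^4 + 2*sqrt(2)*y^3 + 10*y^3 - 5*sqrt(2)*y^2 + 204*y^2 - 510*y + 360*sqrt(2)*y - 900*sqrt(2)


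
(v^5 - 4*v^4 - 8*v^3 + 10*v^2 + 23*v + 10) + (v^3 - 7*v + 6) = v^5 - 4*v^4 - 7*v^3 + 10*v^2 + 16*v + 16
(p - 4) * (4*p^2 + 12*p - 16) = 4*p^3 - 4*p^2 - 64*p + 64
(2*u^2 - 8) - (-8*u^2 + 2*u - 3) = 10*u^2 - 2*u - 5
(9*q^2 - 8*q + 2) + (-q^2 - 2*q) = 8*q^2 - 10*q + 2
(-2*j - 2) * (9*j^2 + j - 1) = -18*j^3 - 20*j^2 + 2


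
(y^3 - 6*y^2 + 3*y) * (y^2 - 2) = y^5 - 6*y^4 + y^3 + 12*y^2 - 6*y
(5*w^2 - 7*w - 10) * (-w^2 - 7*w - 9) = -5*w^4 - 28*w^3 + 14*w^2 + 133*w + 90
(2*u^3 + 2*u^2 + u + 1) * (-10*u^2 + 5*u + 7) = -20*u^5 - 10*u^4 + 14*u^3 + 9*u^2 + 12*u + 7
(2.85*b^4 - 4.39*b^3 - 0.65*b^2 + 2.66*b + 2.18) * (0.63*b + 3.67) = 1.7955*b^5 + 7.6938*b^4 - 16.5208*b^3 - 0.7097*b^2 + 11.1356*b + 8.0006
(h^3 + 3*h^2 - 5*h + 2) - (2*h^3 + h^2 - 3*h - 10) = -h^3 + 2*h^2 - 2*h + 12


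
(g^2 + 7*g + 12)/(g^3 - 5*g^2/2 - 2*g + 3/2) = 2*(g^2 + 7*g + 12)/(2*g^3 - 5*g^2 - 4*g + 3)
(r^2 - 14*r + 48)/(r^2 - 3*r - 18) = (r - 8)/(r + 3)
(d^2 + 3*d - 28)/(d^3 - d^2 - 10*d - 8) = (d + 7)/(d^2 + 3*d + 2)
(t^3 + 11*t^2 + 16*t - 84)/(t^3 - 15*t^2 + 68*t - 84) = (t^2 + 13*t + 42)/(t^2 - 13*t + 42)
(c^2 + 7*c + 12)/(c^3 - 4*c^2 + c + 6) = (c^2 + 7*c + 12)/(c^3 - 4*c^2 + c + 6)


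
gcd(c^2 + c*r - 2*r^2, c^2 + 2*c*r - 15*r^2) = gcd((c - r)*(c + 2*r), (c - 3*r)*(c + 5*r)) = 1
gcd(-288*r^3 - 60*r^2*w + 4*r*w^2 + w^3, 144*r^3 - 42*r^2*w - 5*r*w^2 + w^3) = 48*r^2 + 2*r*w - w^2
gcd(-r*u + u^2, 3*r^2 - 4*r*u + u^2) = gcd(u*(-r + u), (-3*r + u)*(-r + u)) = r - u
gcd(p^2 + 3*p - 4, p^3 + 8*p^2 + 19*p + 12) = p + 4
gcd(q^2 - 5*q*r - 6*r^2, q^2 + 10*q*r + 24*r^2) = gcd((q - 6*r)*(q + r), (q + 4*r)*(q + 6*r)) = 1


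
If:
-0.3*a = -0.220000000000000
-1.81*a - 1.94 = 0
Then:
No Solution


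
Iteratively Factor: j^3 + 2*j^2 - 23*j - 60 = (j + 3)*(j^2 - j - 20) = (j + 3)*(j + 4)*(j - 5)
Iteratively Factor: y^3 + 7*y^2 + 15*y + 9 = (y + 3)*(y^2 + 4*y + 3) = (y + 3)^2*(y + 1)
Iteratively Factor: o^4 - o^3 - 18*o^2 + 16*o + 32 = (o + 4)*(o^3 - 5*o^2 + 2*o + 8) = (o - 2)*(o + 4)*(o^2 - 3*o - 4) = (o - 2)*(o + 1)*(o + 4)*(o - 4)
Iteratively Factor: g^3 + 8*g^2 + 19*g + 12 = (g + 1)*(g^2 + 7*g + 12) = (g + 1)*(g + 3)*(g + 4)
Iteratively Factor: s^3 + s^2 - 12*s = (s + 4)*(s^2 - 3*s) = s*(s + 4)*(s - 3)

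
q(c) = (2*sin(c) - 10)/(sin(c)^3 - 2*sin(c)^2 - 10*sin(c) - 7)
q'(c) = (2*sin(c) - 10)*(-3*sin(c)^2*cos(c) + 4*sin(c)*cos(c) + 10*cos(c))/(sin(c)^3 - 2*sin(c)^2 - 10*sin(c) - 7)^2 + 2*cos(c)/(sin(c)^3 - 2*sin(c)^2 - 10*sin(c) - 7) = 2*(-2*sin(c)^3 + 17*sin(c)^2 - 20*sin(c) - 57)*cos(c)/((sin(c) + 1)^2*(sin(c)^2 - 3*sin(c) - 7)^2)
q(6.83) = 0.71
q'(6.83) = -0.68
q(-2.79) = 2.79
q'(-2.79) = 6.13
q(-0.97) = 17.30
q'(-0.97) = -69.36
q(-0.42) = 3.26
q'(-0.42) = -7.59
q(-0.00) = 1.43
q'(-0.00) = -2.33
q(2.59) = 0.71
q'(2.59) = 0.67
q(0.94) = 0.53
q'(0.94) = -0.30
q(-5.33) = 0.53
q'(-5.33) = -0.29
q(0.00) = 1.43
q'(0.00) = -2.33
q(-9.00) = 3.29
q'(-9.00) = 7.71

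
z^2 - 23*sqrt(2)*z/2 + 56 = (z - 8*sqrt(2))*(z - 7*sqrt(2)/2)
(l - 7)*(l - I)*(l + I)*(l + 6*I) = l^4 - 7*l^3 + 6*I*l^3 + l^2 - 42*I*l^2 - 7*l + 6*I*l - 42*I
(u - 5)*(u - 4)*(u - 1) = u^3 - 10*u^2 + 29*u - 20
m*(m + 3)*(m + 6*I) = m^3 + 3*m^2 + 6*I*m^2 + 18*I*m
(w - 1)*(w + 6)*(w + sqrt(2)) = w^3 + sqrt(2)*w^2 + 5*w^2 - 6*w + 5*sqrt(2)*w - 6*sqrt(2)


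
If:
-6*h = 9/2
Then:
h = -3/4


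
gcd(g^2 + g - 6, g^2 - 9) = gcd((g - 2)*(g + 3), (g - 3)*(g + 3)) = g + 3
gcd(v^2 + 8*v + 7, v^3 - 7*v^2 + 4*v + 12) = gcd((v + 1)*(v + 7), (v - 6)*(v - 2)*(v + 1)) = v + 1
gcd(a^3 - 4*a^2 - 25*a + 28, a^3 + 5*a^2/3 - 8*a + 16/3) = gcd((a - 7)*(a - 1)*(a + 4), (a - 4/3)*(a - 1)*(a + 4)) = a^2 + 3*a - 4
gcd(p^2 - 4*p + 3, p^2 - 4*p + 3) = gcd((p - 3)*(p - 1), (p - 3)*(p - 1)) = p^2 - 4*p + 3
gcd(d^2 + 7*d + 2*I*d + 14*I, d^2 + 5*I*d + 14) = 1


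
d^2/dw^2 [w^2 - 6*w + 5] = 2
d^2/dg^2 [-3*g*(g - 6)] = -6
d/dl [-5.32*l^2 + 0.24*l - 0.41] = 0.24 - 10.64*l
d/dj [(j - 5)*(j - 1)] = 2*j - 6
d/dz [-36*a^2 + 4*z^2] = 8*z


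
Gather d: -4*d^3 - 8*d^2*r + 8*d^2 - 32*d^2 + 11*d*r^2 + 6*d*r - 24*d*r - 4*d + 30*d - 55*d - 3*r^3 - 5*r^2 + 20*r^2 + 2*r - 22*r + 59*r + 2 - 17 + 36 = -4*d^3 + d^2*(-8*r - 24) + d*(11*r^2 - 18*r - 29) - 3*r^3 + 15*r^2 + 39*r + 21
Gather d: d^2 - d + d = d^2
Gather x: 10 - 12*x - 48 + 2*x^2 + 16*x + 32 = 2*x^2 + 4*x - 6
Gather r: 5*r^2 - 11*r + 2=5*r^2 - 11*r + 2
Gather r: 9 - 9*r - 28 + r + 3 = -8*r - 16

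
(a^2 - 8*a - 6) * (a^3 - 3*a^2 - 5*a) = a^5 - 11*a^4 + 13*a^3 + 58*a^2 + 30*a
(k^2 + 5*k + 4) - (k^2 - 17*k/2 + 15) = 27*k/2 - 11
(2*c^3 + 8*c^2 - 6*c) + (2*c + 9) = 2*c^3 + 8*c^2 - 4*c + 9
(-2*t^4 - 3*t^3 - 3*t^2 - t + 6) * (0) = 0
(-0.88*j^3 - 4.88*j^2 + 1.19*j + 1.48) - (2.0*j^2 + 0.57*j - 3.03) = -0.88*j^3 - 6.88*j^2 + 0.62*j + 4.51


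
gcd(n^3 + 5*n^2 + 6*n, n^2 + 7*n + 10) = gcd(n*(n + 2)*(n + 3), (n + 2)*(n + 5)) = n + 2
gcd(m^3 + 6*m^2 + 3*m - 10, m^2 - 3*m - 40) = m + 5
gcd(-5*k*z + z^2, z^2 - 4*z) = z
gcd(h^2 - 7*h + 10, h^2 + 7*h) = 1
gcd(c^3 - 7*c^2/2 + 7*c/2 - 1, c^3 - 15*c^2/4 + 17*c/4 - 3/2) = c^2 - 3*c + 2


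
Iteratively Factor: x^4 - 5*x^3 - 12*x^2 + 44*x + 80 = (x + 2)*(x^3 - 7*x^2 + 2*x + 40) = (x - 4)*(x + 2)*(x^2 - 3*x - 10) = (x - 4)*(x + 2)^2*(x - 5)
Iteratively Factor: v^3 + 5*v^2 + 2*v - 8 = (v - 1)*(v^2 + 6*v + 8) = (v - 1)*(v + 2)*(v + 4)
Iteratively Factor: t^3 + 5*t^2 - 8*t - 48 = (t + 4)*(t^2 + t - 12) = (t - 3)*(t + 4)*(t + 4)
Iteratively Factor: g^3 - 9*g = (g)*(g^2 - 9) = g*(g - 3)*(g + 3)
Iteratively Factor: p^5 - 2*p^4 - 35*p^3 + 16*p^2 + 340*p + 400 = (p + 2)*(p^4 - 4*p^3 - 27*p^2 + 70*p + 200) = (p + 2)^2*(p^3 - 6*p^2 - 15*p + 100) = (p - 5)*(p + 2)^2*(p^2 - p - 20) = (p - 5)*(p + 2)^2*(p + 4)*(p - 5)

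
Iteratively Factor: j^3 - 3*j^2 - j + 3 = (j - 3)*(j^2 - 1) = (j - 3)*(j - 1)*(j + 1)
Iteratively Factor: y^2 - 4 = (y - 2)*(y + 2)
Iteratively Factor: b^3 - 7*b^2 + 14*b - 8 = (b - 4)*(b^2 - 3*b + 2) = (b - 4)*(b - 2)*(b - 1)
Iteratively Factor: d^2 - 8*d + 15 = (d - 5)*(d - 3)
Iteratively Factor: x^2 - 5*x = (x - 5)*(x)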